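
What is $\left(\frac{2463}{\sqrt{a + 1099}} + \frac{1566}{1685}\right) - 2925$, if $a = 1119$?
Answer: $- \frac{4927059}{1685} + \frac{2463 \sqrt{2218}}{2218} \approx -2871.8$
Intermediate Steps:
$\left(\frac{2463}{\sqrt{a + 1099}} + \frac{1566}{1685}\right) - 2925 = \left(\frac{2463}{\sqrt{1119 + 1099}} + \frac{1566}{1685}\right) - 2925 = \left(\frac{2463}{\sqrt{2218}} + 1566 \cdot \frac{1}{1685}\right) - 2925 = \left(2463 \frac{\sqrt{2218}}{2218} + \frac{1566}{1685}\right) - 2925 = \left(\frac{2463 \sqrt{2218}}{2218} + \frac{1566}{1685}\right) - 2925 = \left(\frac{1566}{1685} + \frac{2463 \sqrt{2218}}{2218}\right) - 2925 = - \frac{4927059}{1685} + \frac{2463 \sqrt{2218}}{2218}$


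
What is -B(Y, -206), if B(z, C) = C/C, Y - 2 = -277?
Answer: -1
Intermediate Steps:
Y = -275 (Y = 2 - 277 = -275)
B(z, C) = 1
-B(Y, -206) = -1*1 = -1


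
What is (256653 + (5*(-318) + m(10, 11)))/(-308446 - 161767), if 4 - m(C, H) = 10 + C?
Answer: -255047/470213 ≈ -0.54241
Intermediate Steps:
m(C, H) = -6 - C (m(C, H) = 4 - (10 + C) = 4 + (-10 - C) = -6 - C)
(256653 + (5*(-318) + m(10, 11)))/(-308446 - 161767) = (256653 + (5*(-318) + (-6 - 1*10)))/(-308446 - 161767) = (256653 + (-1590 + (-6 - 10)))/(-470213) = (256653 + (-1590 - 16))*(-1/470213) = (256653 - 1606)*(-1/470213) = 255047*(-1/470213) = -255047/470213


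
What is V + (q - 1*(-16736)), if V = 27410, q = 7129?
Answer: 51275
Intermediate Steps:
V + (q - 1*(-16736)) = 27410 + (7129 - 1*(-16736)) = 27410 + (7129 + 16736) = 27410 + 23865 = 51275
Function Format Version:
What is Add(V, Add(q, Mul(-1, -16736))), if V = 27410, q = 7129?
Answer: 51275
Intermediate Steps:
Add(V, Add(q, Mul(-1, -16736))) = Add(27410, Add(7129, Mul(-1, -16736))) = Add(27410, Add(7129, 16736)) = Add(27410, 23865) = 51275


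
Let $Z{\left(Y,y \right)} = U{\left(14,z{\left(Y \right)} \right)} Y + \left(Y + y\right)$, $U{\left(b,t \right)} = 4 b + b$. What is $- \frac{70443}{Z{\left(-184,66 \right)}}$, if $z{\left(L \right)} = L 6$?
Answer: $\frac{70443}{12998} \approx 5.4195$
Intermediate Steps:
$z{\left(L \right)} = 6 L$
$U{\left(b,t \right)} = 5 b$
$Z{\left(Y,y \right)} = y + 71 Y$ ($Z{\left(Y,y \right)} = 5 \cdot 14 Y + \left(Y + y\right) = 70 Y + \left(Y + y\right) = y + 71 Y$)
$- \frac{70443}{Z{\left(-184,66 \right)}} = - \frac{70443}{66 + 71 \left(-184\right)} = - \frac{70443}{66 - 13064} = - \frac{70443}{-12998} = \left(-70443\right) \left(- \frac{1}{12998}\right) = \frac{70443}{12998}$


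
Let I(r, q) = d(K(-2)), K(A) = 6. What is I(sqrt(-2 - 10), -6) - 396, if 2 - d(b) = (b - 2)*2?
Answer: -402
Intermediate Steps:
d(b) = 6 - 2*b (d(b) = 2 - (b - 2)*2 = 2 - (-2 + b)*2 = 2 - (-4 + 2*b) = 2 + (4 - 2*b) = 6 - 2*b)
I(r, q) = -6 (I(r, q) = 6 - 2*6 = 6 - 12 = -6)
I(sqrt(-2 - 10), -6) - 396 = -6 - 396 = -402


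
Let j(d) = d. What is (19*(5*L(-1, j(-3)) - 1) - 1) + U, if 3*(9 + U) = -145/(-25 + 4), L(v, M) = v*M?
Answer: 16273/63 ≈ 258.30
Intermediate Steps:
L(v, M) = M*v
U = -422/63 (U = -9 + (-145/(-25 + 4))/3 = -9 + (-145/(-21))/3 = -9 + (-145*(-1/21))/3 = -9 + (⅓)*(145/21) = -9 + 145/63 = -422/63 ≈ -6.6984)
(19*(5*L(-1, j(-3)) - 1) - 1) + U = (19*(5*(-3*(-1)) - 1) - 1) - 422/63 = (19*(5*3 - 1) - 1) - 422/63 = (19*(15 - 1) - 1) - 422/63 = (19*14 - 1) - 422/63 = (266 - 1) - 422/63 = 265 - 422/63 = 16273/63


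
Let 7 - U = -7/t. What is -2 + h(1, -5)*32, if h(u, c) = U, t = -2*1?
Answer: 110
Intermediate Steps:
t = -2
U = 7/2 (U = 7 - (-7)/(-2) = 7 - (-7)*(-1)/2 = 7 - 1*7/2 = 7 - 7/2 = 7/2 ≈ 3.5000)
h(u, c) = 7/2
-2 + h(1, -5)*32 = -2 + (7/2)*32 = -2 + 112 = 110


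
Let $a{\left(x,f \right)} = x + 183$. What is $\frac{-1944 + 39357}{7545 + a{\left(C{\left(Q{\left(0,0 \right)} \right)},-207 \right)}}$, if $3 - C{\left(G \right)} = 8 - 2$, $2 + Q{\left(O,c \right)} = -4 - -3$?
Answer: $\frac{12471}{2575} \approx 4.8431$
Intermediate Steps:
$Q{\left(O,c \right)} = -3$ ($Q{\left(O,c \right)} = -2 - 1 = -3$)
$C{\left(G \right)} = -3$ ($C{\left(G \right)} = 3 - \left(8 - 2\right) = 3 - 6 = -3$)
$a{\left(x,f \right)} = 183 + x$
$\frac{-1944 + 39357}{7545 + a{\left(C{\left(Q{\left(0,0 \right)} \right)},-207 \right)}} = \frac{-1944 + 39357}{7545 + \left(183 - 3\right)} = \frac{37413}{7545 + 180} = \frac{37413}{7725} = 37413 \cdot \frac{1}{7725} = \frac{12471}{2575}$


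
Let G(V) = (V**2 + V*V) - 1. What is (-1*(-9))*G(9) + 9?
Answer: 1458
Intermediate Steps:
G(V) = -1 + 2*V**2 (G(V) = (V**2 + V**2) - 1 = 2*V**2 - 1 = -1 + 2*V**2)
(-1*(-9))*G(9) + 9 = (-1*(-9))*(-1 + 2*9**2) + 9 = 9*(-1 + 2*81) + 9 = 9*(-1 + 162) + 9 = 9*161 + 9 = 1449 + 9 = 1458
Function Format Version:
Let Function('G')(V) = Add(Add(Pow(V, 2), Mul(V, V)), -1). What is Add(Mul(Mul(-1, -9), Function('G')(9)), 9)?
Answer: 1458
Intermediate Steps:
Function('G')(V) = Add(-1, Mul(2, Pow(V, 2))) (Function('G')(V) = Add(Add(Pow(V, 2), Pow(V, 2)), -1) = Add(Mul(2, Pow(V, 2)), -1) = Add(-1, Mul(2, Pow(V, 2))))
Add(Mul(Mul(-1, -9), Function('G')(9)), 9) = Add(Mul(Mul(-1, -9), Add(-1, Mul(2, Pow(9, 2)))), 9) = Add(Mul(9, Add(-1, Mul(2, 81))), 9) = Add(Mul(9, Add(-1, 162)), 9) = Add(Mul(9, 161), 9) = Add(1449, 9) = 1458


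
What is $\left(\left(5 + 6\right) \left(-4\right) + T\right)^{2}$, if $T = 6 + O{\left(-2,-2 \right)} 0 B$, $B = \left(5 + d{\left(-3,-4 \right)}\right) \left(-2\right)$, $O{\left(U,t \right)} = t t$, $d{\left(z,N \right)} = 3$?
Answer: $1444$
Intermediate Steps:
$O{\left(U,t \right)} = t^{2}$
$B = -16$ ($B = \left(5 + 3\right) \left(-2\right) = 8 \left(-2\right) = -16$)
$T = 6$ ($T = 6 + \left(-2\right)^{2} \cdot 0 \left(-16\right) = 6 + 4 \cdot 0 \left(-16\right) = 6 + 0 \left(-16\right) = 6 + 0 = 6$)
$\left(\left(5 + 6\right) \left(-4\right) + T\right)^{2} = \left(\left(5 + 6\right) \left(-4\right) + 6\right)^{2} = \left(11 \left(-4\right) + 6\right)^{2} = \left(-44 + 6\right)^{2} = \left(-38\right)^{2} = 1444$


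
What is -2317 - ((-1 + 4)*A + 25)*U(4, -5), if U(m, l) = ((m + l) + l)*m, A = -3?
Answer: -1933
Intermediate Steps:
U(m, l) = m*(m + 2*l) (U(m, l) = ((l + m) + l)*m = (m + 2*l)*m = m*(m + 2*l))
-2317 - ((-1 + 4)*A + 25)*U(4, -5) = -2317 - ((-1 + 4)*(-3) + 25)*4*(4 + 2*(-5)) = -2317 - (3*(-3) + 25)*4*(4 - 10) = -2317 - (-9 + 25)*4*(-6) = -2317 - 16*(-24) = -2317 - 1*(-384) = -2317 + 384 = -1933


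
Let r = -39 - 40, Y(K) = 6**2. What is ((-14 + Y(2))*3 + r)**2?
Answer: 169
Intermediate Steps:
Y(K) = 36
r = -79
((-14 + Y(2))*3 + r)**2 = ((-14 + 36)*3 - 79)**2 = (22*3 - 79)**2 = (66 - 79)**2 = (-13)**2 = 169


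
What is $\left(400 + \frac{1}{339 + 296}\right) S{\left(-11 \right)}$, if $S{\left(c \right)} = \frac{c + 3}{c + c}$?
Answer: $\frac{92364}{635} \approx 145.46$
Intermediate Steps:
$S{\left(c \right)} = \frac{3 + c}{2 c}$
$\left(400 + \frac{1}{339 + 296}\right) S{\left(-11 \right)} = \left(400 + \frac{1}{339 + 296}\right) \frac{3 - 11}{2 \left(-11\right)} = \left(400 + \frac{1}{635}\right) \frac{1}{2} \left(- \frac{1}{11}\right) \left(-8\right) = \left(400 + \frac{1}{635}\right) \frac{4}{11} = \frac{254001}{635} \cdot \frac{4}{11} = \frac{92364}{635}$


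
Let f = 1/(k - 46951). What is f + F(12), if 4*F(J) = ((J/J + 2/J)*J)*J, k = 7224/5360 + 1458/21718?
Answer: 14346483551236/341583114923 ≈ 42.000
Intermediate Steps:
k = 10294107/7275530 (k = 7224*(1/5360) + 1458*(1/21718) = 903/670 + 729/10859 = 10294107/7275530 ≈ 1.4149)
F(J) = J²*(1 + 2/J)/4 (F(J) = (((J/J + 2/J)*J)*J)/4 = (((1 + 2/J)*J)*J)/4 = ((J*(1 + 2/J))*J)/4 = (J²*(1 + 2/J))/4 = J²*(1 + 2/J)/4)
f = -7275530/341583114923 (f = 1/(10294107/7275530 - 46951) = 1/(-341583114923/7275530) = -7275530/341583114923 ≈ -2.1299e-5)
f + F(12) = -7275530/341583114923 + (¼)*12*(2 + 12) = -7275530/341583114923 + (¼)*12*14 = -7275530/341583114923 + 42 = 14346483551236/341583114923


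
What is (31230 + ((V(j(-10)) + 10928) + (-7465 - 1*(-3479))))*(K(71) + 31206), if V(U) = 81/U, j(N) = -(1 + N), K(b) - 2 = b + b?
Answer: 1196974350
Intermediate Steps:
K(b) = 2 + 2*b (K(b) = 2 + (b + b) = 2 + 2*b)
j(N) = -1 - N
(31230 + ((V(j(-10)) + 10928) + (-7465 - 1*(-3479))))*(K(71) + 31206) = (31230 + ((81/(-1 - 1*(-10)) + 10928) + (-7465 - 1*(-3479))))*((2 + 2*71) + 31206) = (31230 + ((81/(-1 + 10) + 10928) + (-7465 + 3479)))*((2 + 142) + 31206) = (31230 + ((81/9 + 10928) - 3986))*(144 + 31206) = (31230 + ((81*(1/9) + 10928) - 3986))*31350 = (31230 + ((9 + 10928) - 3986))*31350 = (31230 + (10937 - 3986))*31350 = (31230 + 6951)*31350 = 38181*31350 = 1196974350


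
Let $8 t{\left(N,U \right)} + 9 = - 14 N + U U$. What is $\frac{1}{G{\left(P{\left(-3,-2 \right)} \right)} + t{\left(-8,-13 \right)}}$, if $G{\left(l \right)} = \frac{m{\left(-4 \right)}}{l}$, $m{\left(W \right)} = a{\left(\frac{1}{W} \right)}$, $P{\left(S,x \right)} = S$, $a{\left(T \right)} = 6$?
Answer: $\frac{1}{32} \approx 0.03125$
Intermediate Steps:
$t{\left(N,U \right)} = - \frac{9}{8} - \frac{7 N}{4} + \frac{U^{2}}{8}$ ($t{\left(N,U \right)} = - \frac{9}{8} + \frac{- 14 N + U U}{8} = - \frac{9}{8} + \frac{- 14 N + U^{2}}{8} = - \frac{9}{8} + \frac{U^{2} - 14 N}{8} = - \frac{9}{8} - \left(- \frac{U^{2}}{8} + \frac{7 N}{4}\right) = - \frac{9}{8} - \frac{7 N}{4} + \frac{U^{2}}{8}$)
$m{\left(W \right)} = 6$
$G{\left(l \right)} = \frac{6}{l}$
$\frac{1}{G{\left(P{\left(-3,-2 \right)} \right)} + t{\left(-8,-13 \right)}} = \frac{1}{\frac{6}{-3} - \left(- \frac{103}{8} - \frac{169}{8}\right)} = \frac{1}{6 \left(- \frac{1}{3}\right) + \left(- \frac{9}{8} + 14 + \frac{1}{8} \cdot 169\right)} = \frac{1}{-2 + \left(- \frac{9}{8} + 14 + \frac{169}{8}\right)} = \frac{1}{-2 + 34} = \frac{1}{32}$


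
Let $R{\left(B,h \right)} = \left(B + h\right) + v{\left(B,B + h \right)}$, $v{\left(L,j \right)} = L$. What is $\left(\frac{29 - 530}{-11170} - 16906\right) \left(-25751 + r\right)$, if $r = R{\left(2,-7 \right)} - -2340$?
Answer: $\frac{2210744248933}{5585} \approx 3.9584 \cdot 10^{8}$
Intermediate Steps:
$R{\left(B,h \right)} = h + 2 B$ ($R{\left(B,h \right)} = \left(B + h\right) + B = h + 2 B$)
$r = 2337$ ($r = \left(-7 + 2 \cdot 2\right) - -2340 = \left(-7 + 4\right) + 2340 = -3 + 2340 = 2337$)
$\left(\frac{29 - 530}{-11170} - 16906\right) \left(-25751 + r\right) = \left(\frac{29 - 530}{-11170} - 16906\right) \left(-25751 + 2337\right) = \left(\left(29 - 530\right) \left(- \frac{1}{11170}\right) - 16906\right) \left(-23414\right) = \left(\left(-501\right) \left(- \frac{1}{11170}\right) - 16906\right) \left(-23414\right) = \left(\frac{501}{11170} - 16906\right) \left(-23414\right) = \left(- \frac{188839519}{11170}\right) \left(-23414\right) = \frac{2210744248933}{5585}$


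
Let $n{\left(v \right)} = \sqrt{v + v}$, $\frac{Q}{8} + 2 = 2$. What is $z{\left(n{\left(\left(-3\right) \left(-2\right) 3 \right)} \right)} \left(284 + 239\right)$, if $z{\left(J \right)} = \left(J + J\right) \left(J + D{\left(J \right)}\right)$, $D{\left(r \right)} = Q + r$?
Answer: $75312$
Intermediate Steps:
$Q = 0$ ($Q = -16 + 8 \cdot 2 = -16 + 16 = 0$)
$n{\left(v \right)} = \sqrt{2} \sqrt{v}$ ($n{\left(v \right)} = \sqrt{2 v} = \sqrt{2} \sqrt{v}$)
$D{\left(r \right)} = r$ ($D{\left(r \right)} = 0 + r = r$)
$z{\left(J \right)} = 4 J^{2}$ ($z{\left(J \right)} = \left(J + J\right) \left(J + J\right) = 2 J 2 J = 4 J^{2}$)
$z{\left(n{\left(\left(-3\right) \left(-2\right) 3 \right)} \right)} \left(284 + 239\right) = 4 \left(\sqrt{2} \sqrt{\left(-3\right) \left(-2\right) 3}\right)^{2} \left(284 + 239\right) = 4 \left(\sqrt{2} \sqrt{6 \cdot 3}\right)^{2} \cdot 523 = 4 \left(\sqrt{2} \sqrt{18}\right)^{2} \cdot 523 = 4 \left(\sqrt{2} \cdot 3 \sqrt{2}\right)^{2} \cdot 523 = 4 \cdot 6^{2} \cdot 523 = 4 \cdot 36 \cdot 523 = 144 \cdot 523 = 75312$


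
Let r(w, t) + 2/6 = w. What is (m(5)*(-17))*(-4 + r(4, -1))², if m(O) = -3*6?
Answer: 34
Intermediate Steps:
r(w, t) = -⅓ + w
m(O) = -18
(m(5)*(-17))*(-4 + r(4, -1))² = (-18*(-17))*(-4 + (-⅓ + 4))² = 306*(-4 + 11/3)² = 306*(-⅓)² = 306*(⅑) = 34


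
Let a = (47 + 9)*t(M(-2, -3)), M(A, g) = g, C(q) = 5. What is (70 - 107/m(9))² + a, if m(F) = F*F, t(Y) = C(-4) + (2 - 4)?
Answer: 32049217/6561 ≈ 4884.8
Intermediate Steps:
t(Y) = 3 (t(Y) = 5 + (2 - 4) = 5 - 2 = 3)
m(F) = F²
a = 168 (a = (47 + 9)*3 = 56*3 = 168)
(70 - 107/m(9))² + a = (70 - 107/(9²))² + 168 = (70 - 107/81)² + 168 = (5563/81)² + 168 = 30946969/6561 + 168 = 32049217/6561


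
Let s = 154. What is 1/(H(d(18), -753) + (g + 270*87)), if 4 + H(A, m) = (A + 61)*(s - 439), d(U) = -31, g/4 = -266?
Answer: 1/13872 ≈ 7.2088e-5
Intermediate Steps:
g = -1064 (g = 4*(-266) = -1064)
H(A, m) = -17389 - 285*A (H(A, m) = -4 + (A + 61)*(154 - 439) = -4 + (61 + A)*(-285) = -4 + (-17385 - 285*A) = -17389 - 285*A)
1/(H(d(18), -753) + (g + 270*87)) = 1/((-17389 - 285*(-31)) + (-1064 + 270*87)) = 1/((-17389 + 8835) + (-1064 + 23490)) = 1/(-8554 + 22426) = 1/13872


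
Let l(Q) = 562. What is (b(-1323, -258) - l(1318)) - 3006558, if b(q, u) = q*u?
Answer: -2665786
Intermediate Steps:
(b(-1323, -258) - l(1318)) - 3006558 = (-1323*(-258) - 1*562) - 3006558 = (341334 - 562) - 3006558 = 340772 - 3006558 = -2665786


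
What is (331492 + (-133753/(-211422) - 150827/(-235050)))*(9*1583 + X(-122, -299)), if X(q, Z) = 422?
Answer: 20137447272820491803/4141228425 ≈ 4.8627e+9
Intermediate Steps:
(331492 + (-133753/(-211422) - 150827/(-235050)))*(9*1583 + X(-122, -299)) = (331492 + (-133753/(-211422) - 150827/(-235050)))*(9*1583 + 422) = (331492 + (-133753*(-1/211422) - 150827*(-1/235050)))*(14247 + 422) = (331492 + (133753/211422 + 150827/235050))*14669 = (331492 + 5277232387/4141228425)*14669 = (1372789370292487/4141228425)*14669 = 20137447272820491803/4141228425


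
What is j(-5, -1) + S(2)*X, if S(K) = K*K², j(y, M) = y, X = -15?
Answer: -125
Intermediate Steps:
S(K) = K³
j(-5, -1) + S(2)*X = -5 + 2³*(-15) = -5 + 8*(-15) = -5 - 120 = -125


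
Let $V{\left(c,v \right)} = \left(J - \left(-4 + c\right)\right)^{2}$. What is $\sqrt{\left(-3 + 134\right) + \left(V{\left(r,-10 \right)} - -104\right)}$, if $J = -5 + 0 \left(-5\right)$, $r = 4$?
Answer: $2 \sqrt{65} \approx 16.125$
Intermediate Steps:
$J = -5$ ($J = -5 + 0 = -5$)
$V{\left(c,v \right)} = \left(-1 - c\right)^{2}$ ($V{\left(c,v \right)} = \left(-5 - \left(-4 + c\right)\right)^{2} = \left(-1 - c\right)^{2}$)
$\sqrt{\left(-3 + 134\right) + \left(V{\left(r,-10 \right)} - -104\right)} = \sqrt{\left(-3 + 134\right) + \left(\left(1 + 4\right)^{2} - -104\right)} = \sqrt{131 + \left(5^{2} + 104\right)} = \sqrt{131 + \left(25 + 104\right)} = \sqrt{131 + 129} = \sqrt{260} = 2 \sqrt{65}$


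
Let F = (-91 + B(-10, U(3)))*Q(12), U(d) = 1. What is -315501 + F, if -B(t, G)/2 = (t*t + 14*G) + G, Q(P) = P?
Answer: -319353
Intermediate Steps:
B(t, G) = -30*G - 2*t² (B(t, G) = -2*((t*t + 14*G) + G) = -2*((t² + 14*G) + G) = -2*(t² + 15*G) = -30*G - 2*t²)
F = -3852 (F = (-91 + (-30*1 - 2*(-10)²))*12 = (-91 + (-30 - 2*100))*12 = (-91 + (-30 - 200))*12 = (-91 - 230)*12 = -321*12 = -3852)
-315501 + F = -315501 - 3852 = -319353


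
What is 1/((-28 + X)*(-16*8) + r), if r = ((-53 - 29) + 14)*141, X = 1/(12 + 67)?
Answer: -79/474444 ≈ -0.00016651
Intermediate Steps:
X = 1/79 ≈ 0.012658
r = -9588 (r = (-82 + 14)*141 = -68*141 = -9588)
1/((-28 + X)*(-16*8) + r) = 1/((-28 + 1/79)*(-16*8) - 9588) = 1/(-2211/79*(-128) - 9588) = 1/(283008/79 - 9588) = 1/(-474444/79) = -79/474444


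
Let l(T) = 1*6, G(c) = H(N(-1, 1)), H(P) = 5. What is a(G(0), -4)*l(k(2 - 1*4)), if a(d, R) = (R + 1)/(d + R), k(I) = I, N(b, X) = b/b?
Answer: -18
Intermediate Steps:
N(b, X) = 1
G(c) = 5
l(T) = 6
a(d, R) = (1 + R)/(R + d)
a(G(0), -4)*l(k(2 - 1*4)) = ((1 - 4)/(-4 + 5))*6 = (-3/1)*6 = (1*(-3))*6 = -3*6 = -18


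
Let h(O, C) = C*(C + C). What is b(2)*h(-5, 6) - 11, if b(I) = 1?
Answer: 61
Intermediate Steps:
h(O, C) = 2*C**2 (h(O, C) = C*(2*C) = 2*C**2)
b(2)*h(-5, 6) - 11 = 1*(2*6**2) - 11 = 1*(2*36) - 11 = 1*72 - 11 = 72 - 11 = 61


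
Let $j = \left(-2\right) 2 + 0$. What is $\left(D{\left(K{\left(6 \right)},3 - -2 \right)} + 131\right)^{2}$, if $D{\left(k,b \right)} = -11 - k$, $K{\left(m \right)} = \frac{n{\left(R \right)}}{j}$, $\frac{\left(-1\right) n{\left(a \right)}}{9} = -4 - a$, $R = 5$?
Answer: $\frac{314721}{16} \approx 19670.0$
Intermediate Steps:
$n{\left(a \right)} = 36 + 9 a$ ($n{\left(a \right)} = - 9 \left(-4 - a\right) = 36 + 9 a$)
$j = -4$ ($j = -4 + 0 = -4$)
$K{\left(m \right)} = - \frac{81}{4}$ ($K{\left(m \right)} = \frac{36 + 9 \cdot 5}{-4} = \left(36 + 45\right) \left(- \frac{1}{4}\right) = 81 \left(- \frac{1}{4}\right) = - \frac{81}{4}$)
$\left(D{\left(K{\left(6 \right)},3 - -2 \right)} + 131\right)^{2} = \left(\left(-11 - - \frac{81}{4}\right) + 131\right)^{2} = \left(\left(-11 + \frac{81}{4}\right) + 131\right)^{2} = \left(\frac{37}{4} + 131\right)^{2} = \left(\frac{561}{4}\right)^{2} = \frac{314721}{16}$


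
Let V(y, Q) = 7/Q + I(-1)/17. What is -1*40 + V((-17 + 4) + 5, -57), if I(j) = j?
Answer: -38936/969 ≈ -40.182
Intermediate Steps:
V(y, Q) = -1/17 + 7/Q (V(y, Q) = 7/Q - 1/17 = -1/17 + 7/Q)
-1*40 + V((-17 + 4) + 5, -57) = -1*40 + (1/17)*(119 - 1*(-57))/(-57) = -40 + (1/17)*(-1/57)*(119 + 57) = -40 + (1/17)*(-1/57)*176 = -40 - 176/969 = -38936/969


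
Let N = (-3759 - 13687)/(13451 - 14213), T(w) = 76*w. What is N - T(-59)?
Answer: 1717127/381 ≈ 4506.9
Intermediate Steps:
N = 8723/381 (N = -17446/(-762) = -17446*(-1/762) = 8723/381 ≈ 22.895)
N - T(-59) = 8723/381 - 76*(-59) = 8723/381 - 1*(-4484) = 8723/381 + 4484 = 1717127/381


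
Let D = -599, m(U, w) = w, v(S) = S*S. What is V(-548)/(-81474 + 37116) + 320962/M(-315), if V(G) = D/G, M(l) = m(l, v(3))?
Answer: 2600667782539/72924552 ≈ 35662.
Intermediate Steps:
v(S) = S**2
M(l) = 9 (M(l) = 3**2 = 9)
V(G) = -599/G
V(-548)/(-81474 + 37116) + 320962/M(-315) = (-599/(-548))/(-81474 + 37116) + 320962/9 = -599*(-1/548)/(-44358) + 320962*(1/9) = (599/548)*(-1/44358) + 320962/9 = -599/24308184 + 320962/9 = 2600667782539/72924552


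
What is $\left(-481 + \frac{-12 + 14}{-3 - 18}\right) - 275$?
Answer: $- \frac{15878}{21} \approx -756.1$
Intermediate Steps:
$\left(-481 + \frac{-12 + 14}{-3 - 18}\right) - 275 = \left(-481 + \frac{2}{-21}\right) + \left(-1527 + 1252\right) = \left(-481 + 2 \left(- \frac{1}{21}\right)\right) - 275 = \left(-481 - \frac{2}{21}\right) - 275 = - \frac{10103}{21} - 275 = - \frac{15878}{21}$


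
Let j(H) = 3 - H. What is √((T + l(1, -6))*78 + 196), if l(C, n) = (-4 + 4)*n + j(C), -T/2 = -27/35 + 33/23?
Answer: 2*√40261270/805 ≈ 15.764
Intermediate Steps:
T = -1068/805 (T = -2*(-27/35 + 33/23) = -2*534/805 = -1068/805 ≈ -1.3267)
l(C, n) = 3 - C (l(C, n) = (-4 + 4)*n + (3 - C) = 0*n + (3 - C) = 0 + (3 - C) = 3 - C)
√((T + l(1, -6))*78 + 196) = √((-1068/805 + (3 - 1*1))*78 + 196) = √((-1068/805 + (3 - 1))*78 + 196) = √((-1068/805 + 2)*78 + 196) = √((542/805)*78 + 196) = √(42276/805 + 196) = √(200056/805) = 2*√40261270/805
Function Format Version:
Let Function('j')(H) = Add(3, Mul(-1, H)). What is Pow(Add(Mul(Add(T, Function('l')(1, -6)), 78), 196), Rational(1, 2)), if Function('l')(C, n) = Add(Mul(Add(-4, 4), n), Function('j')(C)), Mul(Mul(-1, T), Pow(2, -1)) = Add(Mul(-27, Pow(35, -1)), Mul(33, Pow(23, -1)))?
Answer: Mul(Rational(2, 805), Pow(40261270, Rational(1, 2))) ≈ 15.764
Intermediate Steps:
T = Rational(-1068, 805) (T = Mul(-2, Add(Mul(-27, Pow(35, -1)), Mul(33, Pow(23, -1)))) = Mul(-2, Add(Mul(-27, Rational(1, 35)), Mul(33, Rational(1, 23)))) = Mul(-2, Add(Rational(-27, 35), Rational(33, 23))) = Mul(-2, Rational(534, 805)) = Rational(-1068, 805) ≈ -1.3267)
Function('l')(C, n) = Add(3, Mul(-1, C)) (Function('l')(C, n) = Add(Mul(Add(-4, 4), n), Add(3, Mul(-1, C))) = Add(Mul(0, n), Add(3, Mul(-1, C))) = Add(0, Add(3, Mul(-1, C))) = Add(3, Mul(-1, C)))
Pow(Add(Mul(Add(T, Function('l')(1, -6)), 78), 196), Rational(1, 2)) = Pow(Add(Mul(Add(Rational(-1068, 805), Add(3, Mul(-1, 1))), 78), 196), Rational(1, 2)) = Pow(Add(Mul(Add(Rational(-1068, 805), Add(3, -1)), 78), 196), Rational(1, 2)) = Pow(Add(Mul(Add(Rational(-1068, 805), 2), 78), 196), Rational(1, 2)) = Pow(Add(Mul(Rational(542, 805), 78), 196), Rational(1, 2)) = Pow(Add(Rational(42276, 805), 196), Rational(1, 2)) = Pow(Rational(200056, 805), Rational(1, 2)) = Mul(Rational(2, 805), Pow(40261270, Rational(1, 2)))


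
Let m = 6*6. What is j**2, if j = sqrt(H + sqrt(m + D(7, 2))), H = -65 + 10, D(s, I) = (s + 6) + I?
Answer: -55 + sqrt(51) ≈ -47.859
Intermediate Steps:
D(s, I) = 6 + I + s (D(s, I) = (6 + s) + I = 6 + I + s)
m = 36
H = -55
j = sqrt(-55 + sqrt(51)) (j = sqrt(-55 + sqrt(36 + (6 + 2 + 7))) = sqrt(-55 + sqrt(36 + 15)) = sqrt(-55 + sqrt(51)) ≈ 6.918*I)
j**2 = (sqrt(-55 + sqrt(51)))**2 = -55 + sqrt(51)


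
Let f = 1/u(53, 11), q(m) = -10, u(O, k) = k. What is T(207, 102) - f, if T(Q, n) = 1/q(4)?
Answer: -21/110 ≈ -0.19091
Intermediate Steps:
f = 1/11 ≈ 0.090909
T(Q, n) = -1/10 (T(Q, n) = 1/(-10) = -1/10)
T(207, 102) - f = -1/10 - 1*1/11 = -1/10 - 1/11 = -21/110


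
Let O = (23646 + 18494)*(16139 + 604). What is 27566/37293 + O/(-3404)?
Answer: -6577995765299/31736343 ≈ -2.0727e+5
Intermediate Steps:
O = 705550020 (O = 42140*16743 = 705550020)
27566/37293 + O/(-3404) = 27566/37293 + 705550020/(-3404) = 27566*(1/37293) + 705550020*(-1/3404) = 27566/37293 - 176387505/851 = -6577995765299/31736343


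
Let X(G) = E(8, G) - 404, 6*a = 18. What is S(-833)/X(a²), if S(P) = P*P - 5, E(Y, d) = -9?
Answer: -693884/413 ≈ -1680.1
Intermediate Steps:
a = 3 (a = (⅙)*18 = 3)
S(P) = -5 + P² (S(P) = P² - 5 = -5 + P²)
X(G) = -413 (X(G) = -9 - 404 = -413)
S(-833)/X(a²) = (-5 + (-833)²)/(-413) = (-5 + 693889)*(-1/413) = 693884*(-1/413) = -693884/413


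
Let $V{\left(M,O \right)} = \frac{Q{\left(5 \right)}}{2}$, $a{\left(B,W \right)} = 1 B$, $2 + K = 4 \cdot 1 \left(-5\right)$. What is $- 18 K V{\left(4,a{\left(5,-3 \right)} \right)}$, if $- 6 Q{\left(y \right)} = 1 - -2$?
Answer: $-99$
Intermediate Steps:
$Q{\left(y \right)} = - \frac{1}{2}$ ($Q{\left(y \right)} = - \frac{1 - -2}{6} = - \frac{1 + 2}{6} = \left(- \frac{1}{6}\right) 3 = - \frac{1}{2}$)
$K = -22$ ($K = -2 + 4 \cdot 1 \left(-5\right) = -2 + 4 \left(-5\right) = -2 - 20 = -22$)
$a{\left(B,W \right)} = B$
$V{\left(M,O \right)} = - \frac{1}{4}$ ($V{\left(M,O \right)} = - \frac{1}{2 \cdot 2} = \left(- \frac{1}{2}\right) \frac{1}{2} = - \frac{1}{4}$)
$- 18 K V{\left(4,a{\left(5,-3 \right)} \right)} = \left(-18\right) \left(-22\right) \left(- \frac{1}{4}\right) = 396 \left(- \frac{1}{4}\right) = -99$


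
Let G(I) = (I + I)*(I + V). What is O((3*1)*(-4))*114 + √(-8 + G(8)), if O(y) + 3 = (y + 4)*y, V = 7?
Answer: 10602 + 2*√58 ≈ 10617.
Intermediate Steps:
G(I) = 2*I*(7 + I) (G(I) = (I + I)*(I + 7) = (2*I)*(7 + I) = 2*I*(7 + I))
O(y) = -3 + y*(4 + y) (O(y) = -3 + (y + 4)*y = -3 + (4 + y)*y = -3 + y*(4 + y))
O((3*1)*(-4))*114 + √(-8 + G(8)) = (-3 + ((3*1)*(-4))² + 4*((3*1)*(-4)))*114 + √(-8 + 2*8*(7 + 8)) = (-3 + (3*(-4))² + 4*(3*(-4)))*114 + √(-8 + 2*8*15) = (-3 + (-12)² + 4*(-12))*114 + √(-8 + 240) = (-3 + 144 - 48)*114 + √232 = 93*114 + 2*√58 = 10602 + 2*√58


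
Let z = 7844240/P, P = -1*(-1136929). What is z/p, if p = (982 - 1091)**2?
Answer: 7844240/13507853449 ≈ 0.00058072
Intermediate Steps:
P = 1136929
z = 7844240/1136929 ≈ 6.8995
p = 11881 (p = (-109)**2 = 11881)
z/p = (7844240/1136929)/11881 = (7844240/1136929)*(1/11881) = 7844240/13507853449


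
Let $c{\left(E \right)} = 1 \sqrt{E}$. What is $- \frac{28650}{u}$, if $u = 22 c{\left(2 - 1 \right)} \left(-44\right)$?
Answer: $\frac{14325}{484} \approx 29.597$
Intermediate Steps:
$c{\left(E \right)} = \sqrt{E}$
$u = -968$ ($u = 22 \sqrt{2 - 1} \left(-44\right) = 22 \sqrt{1} \left(-44\right) = 22 \cdot 1 \left(-44\right) = 22 \left(-44\right) = -968$)
$- \frac{28650}{u} = - \frac{28650}{-968} = \left(-28650\right) \left(- \frac{1}{968}\right) = \frac{14325}{484}$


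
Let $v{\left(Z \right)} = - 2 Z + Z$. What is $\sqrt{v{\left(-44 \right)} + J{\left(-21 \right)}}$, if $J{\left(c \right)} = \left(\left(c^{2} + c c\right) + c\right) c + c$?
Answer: $i \sqrt{18058} \approx 134.38 i$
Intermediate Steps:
$v{\left(Z \right)} = - Z$
$J{\left(c \right)} = c + c \left(c + 2 c^{2}\right)$ ($J{\left(c \right)} = \left(\left(c^{2} + c^{2}\right) + c\right) c + c = \left(2 c^{2} + c\right) c + c = \left(c + 2 c^{2}\right) c + c = c \left(c + 2 c^{2}\right) + c = c + c \left(c + 2 c^{2}\right)$)
$\sqrt{v{\left(-44 \right)} + J{\left(-21 \right)}} = \sqrt{\left(-1\right) \left(-44\right) - 21 \left(1 - 21 + 2 \left(-21\right)^{2}\right)} = \sqrt{44 - 21 \left(1 - 21 + 2 \cdot 441\right)} = \sqrt{44 - 21 \left(1 - 21 + 882\right)} = \sqrt{44 - 18102} = \sqrt{-18058} = i \sqrt{18058}$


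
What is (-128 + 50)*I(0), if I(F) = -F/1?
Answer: 0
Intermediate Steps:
I(F) = -F
(-128 + 50)*I(0) = (-128 + 50)*(-1*0) = -78*0 = 0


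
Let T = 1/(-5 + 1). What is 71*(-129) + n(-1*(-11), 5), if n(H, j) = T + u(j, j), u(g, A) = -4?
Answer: -36653/4 ≈ -9163.3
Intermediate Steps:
T = -¼ (T = 1/(-4) = -¼ ≈ -0.25000)
n(H, j) = -17/4 (n(H, j) = -¼ - 4 = -17/4)
71*(-129) + n(-1*(-11), 5) = 71*(-129) - 17/4 = -9159 - 17/4 = -36653/4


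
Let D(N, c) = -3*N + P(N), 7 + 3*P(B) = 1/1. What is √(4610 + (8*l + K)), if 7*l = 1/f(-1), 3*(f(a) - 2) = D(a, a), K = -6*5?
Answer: 2*√56111/7 ≈ 67.679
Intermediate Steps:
K = -30
P(B) = -2 (P(B) = -7/3 + (⅓)/1 = -7/3 + (⅓)*1 = -7/3 + ⅓ = -2)
D(N, c) = -2 - 3*N (D(N, c) = -3*N - 2 = -2 - 3*N)
f(a) = 4/3 - a (f(a) = 2 + (-2 - 3*a)/3 = 2 + (-⅔ - a) = 4/3 - a)
l = 3/49 (l = 1/(7*(4/3 - 1*(-1))) = 1/(7*(4/3 + 1)) = 1/(7*(7/3)) = (⅐)*(3/7) = 3/49 ≈ 0.061224)
√(4610 + (8*l + K)) = √(4610 + (8*(3/49) - 30)) = √(4610 + (24/49 - 30)) = √(4610 - 1446/49) = √(224444/49) = 2*√56111/7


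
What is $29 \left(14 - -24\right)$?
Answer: $1102$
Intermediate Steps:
$29 \left(14 - -24\right) = 29 \left(14 + 24\right) = 29 \cdot 38 = 1102$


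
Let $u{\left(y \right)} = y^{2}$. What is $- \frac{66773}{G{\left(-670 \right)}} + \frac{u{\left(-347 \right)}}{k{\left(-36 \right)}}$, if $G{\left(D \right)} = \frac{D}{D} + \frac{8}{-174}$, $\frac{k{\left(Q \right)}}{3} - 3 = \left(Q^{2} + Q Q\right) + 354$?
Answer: $- \frac{51384449650}{734301} \approx -69977.0$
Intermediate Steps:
$k{\left(Q \right)} = 1071 + 6 Q^{2}$ ($k{\left(Q \right)} = 9 + 3 \left(\left(Q^{2} + Q Q\right) + 354\right) = 9 + 3 \left(\left(Q^{2} + Q^{2}\right) + 354\right) = 9 + 3 \left(2 Q^{2} + 354\right) = 9 + 3 \left(354 + 2 Q^{2}\right) = 9 + \left(1062 + 6 Q^{2}\right) = 1071 + 6 Q^{2}$)
$G{\left(D \right)} = \frac{83}{87}$ ($G{\left(D \right)} = 1 + 8 \left(- \frac{1}{174}\right) = 1 - \frac{4}{87} = \frac{83}{87}$)
$- \frac{66773}{G{\left(-670 \right)}} + \frac{u{\left(-347 \right)}}{k{\left(-36 \right)}} = - \frac{66773}{\frac{83}{87}} + \frac{\left(-347\right)^{2}}{1071 + 6 \left(-36\right)^{2}} = \left(-66773\right) \frac{87}{83} + \frac{120409}{1071 + 6 \cdot 1296} = - \frac{5809251}{83} + \frac{120409}{1071 + 7776} = - \frac{5809251}{83} + \frac{120409}{8847} = - \frac{51384449650}{734301}$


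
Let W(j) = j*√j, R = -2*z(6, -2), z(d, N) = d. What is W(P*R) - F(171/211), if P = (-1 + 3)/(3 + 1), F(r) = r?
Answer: -171/211 - 6*I*√6 ≈ -0.81043 - 14.697*I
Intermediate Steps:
P = ½ (P = 2/4 = 2*(¼) = ½ ≈ 0.50000)
R = -12 (R = -2*6 = -12)
W(j) = j^(3/2)
W(P*R) - F(171/211) = ((½)*(-12))^(3/2) - 171/211 = (-6)^(3/2) - 171/211 = -6*I*√6 - 1*171/211 = -6*I*√6 - 171/211 = -171/211 - 6*I*√6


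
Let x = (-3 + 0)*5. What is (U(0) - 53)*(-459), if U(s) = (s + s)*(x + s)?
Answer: 24327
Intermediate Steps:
x = -15 (x = -3*5 = -15)
U(s) = 2*s*(-15 + s) (U(s) = (s + s)*(-15 + s) = (2*s)*(-15 + s) = 2*s*(-15 + s))
(U(0) - 53)*(-459) = (2*0*(-15 + 0) - 53)*(-459) = (2*0*(-15) - 53)*(-459) = (0 - 53)*(-459) = -53*(-459) = 24327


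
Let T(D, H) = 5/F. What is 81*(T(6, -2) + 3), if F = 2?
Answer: 891/2 ≈ 445.50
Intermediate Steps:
T(D, H) = 5/2
81*(T(6, -2) + 3) = 81*(5/2 + 3) = 81*(11/2) = 891/2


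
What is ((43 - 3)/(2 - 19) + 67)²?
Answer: 1207801/289 ≈ 4179.2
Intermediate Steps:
((43 - 3)/(2 - 19) + 67)² = (40/(-17) + 67)² = (40*(-1/17) + 67)² = (-40/17 + 67)² = (1099/17)² = 1207801/289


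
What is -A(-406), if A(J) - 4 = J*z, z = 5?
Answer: 2026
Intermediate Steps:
A(J) = 4 + 5*J (A(J) = 4 + J*5 = 4 + 5*J)
-A(-406) = -(4 + 5*(-406)) = -(4 - 2030) = -1*(-2026) = 2026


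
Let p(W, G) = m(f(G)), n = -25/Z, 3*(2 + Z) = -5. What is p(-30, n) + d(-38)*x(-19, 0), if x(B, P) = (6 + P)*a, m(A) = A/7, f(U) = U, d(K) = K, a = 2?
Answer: -35037/77 ≈ -455.03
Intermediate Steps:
Z = -11/3 (Z = -2 + (⅓)*(-5) = -2 - 5/3 = -11/3 ≈ -3.6667)
n = 75/11 (n = -25/(-11/3) = -25*(-3/11) = 75/11 ≈ 6.8182)
m(A) = A/7 (m(A) = A*(⅐) = A/7)
x(B, P) = 12 + 2*P (x(B, P) = (6 + P)*2 = 12 + 2*P)
p(W, G) = G/7
p(-30, n) + d(-38)*x(-19, 0) = (⅐)*(75/11) - 38*(12 + 2*0) = 75/77 - 38*(12 + 0) = 75/77 - 38*12 = 75/77 - 456 = -35037/77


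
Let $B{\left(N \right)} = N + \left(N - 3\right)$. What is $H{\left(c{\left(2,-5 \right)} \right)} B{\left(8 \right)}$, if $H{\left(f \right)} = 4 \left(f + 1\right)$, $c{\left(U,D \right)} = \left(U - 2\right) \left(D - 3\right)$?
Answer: $52$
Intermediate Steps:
$c{\left(U,D \right)} = \left(-3 + D\right) \left(-2 + U\right)$ ($c{\left(U,D \right)} = \left(-2 + U\right) \left(-3 + D\right) = \left(-3 + D\right) \left(-2 + U\right)$)
$H{\left(f \right)} = 4 + 4 f$ ($H{\left(f \right)} = 4 \left(1 + f\right) = 4 + 4 f$)
$B{\left(N \right)} = -3 + 2 N$ ($B{\left(N \right)} = N + \left(-3 + N\right) = -3 + 2 N$)
$H{\left(c{\left(2,-5 \right)} \right)} B{\left(8 \right)} = \left(4 + 4 \left(6 - 6 - -10 - 10\right)\right) \left(-3 + 2 \cdot 8\right) = \left(4 + 4 \left(6 - 6 + 10 - 10\right)\right) \left(-3 + 16\right) = \left(4 + 4 \cdot 0\right) 13 = \left(4 + 0\right) 13 = 4 \cdot 13 = 52$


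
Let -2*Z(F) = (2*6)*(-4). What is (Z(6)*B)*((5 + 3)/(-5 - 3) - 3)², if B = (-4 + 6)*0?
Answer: 0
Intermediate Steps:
B = 0 (B = 2*0 = 0)
Z(F) = 24 (Z(F) = -2*6*(-4)/2 = -6*(-4) = -½*(-48) = 24)
(Z(6)*B)*((5 + 3)/(-5 - 3) - 3)² = (24*0)*((5 + 3)/(-5 - 3) - 3)² = 0*(8/(-8) - 3)² = 0*(8*(-⅛) - 3)² = 0*(-1 - 3)² = 0*(-4)² = 0*16 = 0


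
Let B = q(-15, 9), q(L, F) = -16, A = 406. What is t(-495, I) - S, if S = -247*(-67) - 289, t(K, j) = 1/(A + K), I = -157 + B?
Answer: -1447141/89 ≈ -16260.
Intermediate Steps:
B = -16
I = -173 (I = -157 - 16 = -173)
t(K, j) = 1/(406 + K)
S = 16260 (S = 16549 - 289 = 16260)
t(-495, I) - S = 1/(406 - 495) - 1*16260 = 1/(-89) - 16260 = -1/89 - 16260 = -1447141/89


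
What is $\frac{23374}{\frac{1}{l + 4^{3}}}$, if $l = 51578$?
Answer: $1207080108$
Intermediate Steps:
$\frac{23374}{\frac{1}{l + 4^{3}}} = \frac{23374}{\frac{1}{51578 + 4^{3}}} = \frac{23374}{\frac{1}{51578 + 64}} = \frac{23374}{\frac{1}{51642}} = 23374 \frac{1}{\frac{1}{51642}} = 23374 \cdot 51642 = 1207080108$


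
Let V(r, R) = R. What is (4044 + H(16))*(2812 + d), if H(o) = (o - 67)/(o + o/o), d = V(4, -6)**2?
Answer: 11508768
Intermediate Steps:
d = 36 (d = (-6)**2 = 36)
H(o) = (-67 + o)/(1 + o) (H(o) = (-67 + o)/(o + 1) = (-67 + o)/(1 + o))
(4044 + H(16))*(2812 + d) = (4044 + (-67 + 16)/(1 + 16))*(2812 + 36) = (4044 - 51/17)*2848 = (4044 + (1/17)*(-51))*2848 = (4044 - 3)*2848 = 4041*2848 = 11508768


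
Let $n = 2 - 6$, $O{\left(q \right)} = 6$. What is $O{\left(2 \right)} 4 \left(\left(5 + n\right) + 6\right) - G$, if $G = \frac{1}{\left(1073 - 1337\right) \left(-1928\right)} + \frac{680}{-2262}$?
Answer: $\frac{10765067565}{63963328} \approx 168.3$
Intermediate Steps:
$n = -4$ ($n = 2 - 6 = -4$)
$G = - \frac{19228461}{63963328}$ ($G = \frac{1}{-264} \left(- \frac{1}{1928}\right) + 680 \left(- \frac{1}{2262}\right) = \left(- \frac{1}{264}\right) \left(- \frac{1}{1928}\right) - \frac{340}{1131} = \frac{1}{508992} - \frac{340}{1131} = - \frac{19228461}{63963328} \approx -0.30062$)
$O{\left(2 \right)} 4 \left(\left(5 + n\right) + 6\right) - G = 6 \cdot 4 \left(\left(5 - 4\right) + 6\right) - - \frac{19228461}{63963328} = 24 \left(1 + 6\right) + \frac{19228461}{63963328} = 24 \cdot 7 + \frac{19228461}{63963328} = 168 + \frac{19228461}{63963328} = \frac{10765067565}{63963328}$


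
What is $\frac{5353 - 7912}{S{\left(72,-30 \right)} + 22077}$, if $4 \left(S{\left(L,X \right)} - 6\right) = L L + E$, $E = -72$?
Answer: $- \frac{853}{7787} \approx -0.10954$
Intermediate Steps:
$S{\left(L,X \right)} = -12 + \frac{L^{2}}{4}$ ($S{\left(L,X \right)} = 6 + \frac{L L - 72}{4} = 6 + \frac{L^{2} - 72}{4} = 6 + \frac{-72 + L^{2}}{4} = 6 + \left(-18 + \frac{L^{2}}{4}\right) = -12 + \frac{L^{2}}{4}$)
$\frac{5353 - 7912}{S{\left(72,-30 \right)} + 22077} = \frac{5353 - 7912}{\left(-12 + \frac{72^{2}}{4}\right) + 22077} = - \frac{2559}{\left(-12 + \frac{1}{4} \cdot 5184\right) + 22077} = - \frac{2559}{\left(-12 + 1296\right) + 22077} = - \frac{2559}{1284 + 22077} = - \frac{2559}{23361} = \left(-2559\right) \frac{1}{23361} = - \frac{853}{7787}$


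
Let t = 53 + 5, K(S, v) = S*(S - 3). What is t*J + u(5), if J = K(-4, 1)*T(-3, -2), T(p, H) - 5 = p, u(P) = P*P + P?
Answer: 3278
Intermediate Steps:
u(P) = P + P**2 (u(P) = P**2 + P = P + P**2)
T(p, H) = 5 + p
K(S, v) = S*(-3 + S)
t = 58
J = 56 (J = (-4*(-3 - 4))*(5 - 3) = -4*(-7)*2 = 28*2 = 56)
t*J + u(5) = 58*56 + 5*(1 + 5) = 3248 + 5*6 = 3248 + 30 = 3278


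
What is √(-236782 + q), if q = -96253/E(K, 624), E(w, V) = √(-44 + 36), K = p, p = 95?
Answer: √(-947128 + 96253*I*√2)/2 ≈ 34.878 + 487.85*I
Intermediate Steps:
K = 95
E(w, V) = 2*I*√2 (E(w, V) = √(-8) = 2*I*√2)
q = 96253*I*√2/4 (q = -96253*(-I*√2/4) = -(-96253)*I*√2/4 = 96253*I*√2/4 ≈ 34031.0*I)
√(-236782 + q) = √(-236782 + 96253*I*√2/4)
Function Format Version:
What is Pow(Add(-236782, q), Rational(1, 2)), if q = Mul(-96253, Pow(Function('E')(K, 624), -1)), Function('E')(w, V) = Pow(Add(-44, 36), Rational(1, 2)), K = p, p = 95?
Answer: Mul(Rational(1, 2), Pow(Add(-947128, Mul(96253, I, Pow(2, Rational(1, 2)))), Rational(1, 2))) ≈ Add(34.878, Mul(487.85, I))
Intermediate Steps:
K = 95
Function('E')(w, V) = Mul(2, I, Pow(2, Rational(1, 2))) (Function('E')(w, V) = Pow(-8, Rational(1, 2)) = Mul(2, I, Pow(2, Rational(1, 2))))
q = Mul(Rational(96253, 4), I, Pow(2, Rational(1, 2))) (q = Mul(-96253, Pow(Mul(2, I, Pow(2, Rational(1, 2))), -1)) = Mul(-96253, Mul(Rational(-1, 4), I, Pow(2, Rational(1, 2)))) = Mul(Rational(96253, 4), I, Pow(2, Rational(1, 2))) ≈ Mul(34031., I))
Pow(Add(-236782, q), Rational(1, 2)) = Pow(Add(-236782, Mul(Rational(96253, 4), I, Pow(2, Rational(1, 2)))), Rational(1, 2))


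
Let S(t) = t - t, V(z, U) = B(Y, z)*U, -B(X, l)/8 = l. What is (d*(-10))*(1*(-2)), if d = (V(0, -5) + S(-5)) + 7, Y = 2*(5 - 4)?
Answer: 140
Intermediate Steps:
Y = 2 (Y = 2*1 = 2)
B(X, l) = -8*l
V(z, U) = -8*U*z (V(z, U) = (-8*z)*U = -8*U*z)
S(t) = 0
d = 7 (d = (-8*(-5)*0 + 0) + 7 = (0 + 0) + 7 = 0 + 7 = 7)
(d*(-10))*(1*(-2)) = (7*(-10))*(1*(-2)) = -70*(-2) = 140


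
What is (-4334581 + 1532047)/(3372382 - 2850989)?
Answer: -2802534/521393 ≈ -5.3751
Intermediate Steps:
(-4334581 + 1532047)/(3372382 - 2850989) = -2802534/521393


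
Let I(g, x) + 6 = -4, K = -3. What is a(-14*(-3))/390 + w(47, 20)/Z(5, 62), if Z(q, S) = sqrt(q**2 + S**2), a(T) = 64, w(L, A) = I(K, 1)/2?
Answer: 32/195 - 5*sqrt(3869)/3869 ≈ 0.083718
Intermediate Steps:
I(g, x) = -10 (I(g, x) = -6 - 4 = -10)
w(L, A) = -5 (w(L, A) = -10/2 = -10*1/2 = -5)
Z(q, S) = sqrt(S**2 + q**2)
a(-14*(-3))/390 + w(47, 20)/Z(5, 62) = 64/390 - 5/sqrt(62**2 + 5**2) = 64*(1/390) - 5/sqrt(3844 + 25) = 32/195 - 5*sqrt(3869)/3869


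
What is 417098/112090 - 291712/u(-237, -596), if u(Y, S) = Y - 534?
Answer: 1500890029/3928245 ≈ 382.08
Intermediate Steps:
u(Y, S) = -534 + Y
417098/112090 - 291712/u(-237, -596) = 417098/112090 - 291712/(-534 - 237) = 417098*(1/112090) - 291712/(-771) = 18959/5095 - 291712*(-1/771) = 18959/5095 + 291712/771 = 1500890029/3928245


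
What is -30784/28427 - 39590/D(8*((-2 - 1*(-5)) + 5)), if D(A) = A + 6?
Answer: -16108283/28427 ≈ -566.65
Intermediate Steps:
D(A) = 6 + A
-30784/28427 - 39590/D(8*((-2 - 1*(-5)) + 5)) = -30784/28427 - 39590/(6 + 8*((-2 - 1*(-5)) + 5)) = -30784*1/28427 - 39590/(6 + 8*((-2 + 5) + 5)) = -30784/28427 - 39590/(6 + 8*(3 + 5)) = -30784/28427 - 39590/(6 + 8*8) = -30784/28427 - 39590/(6 + 64) = -30784/28427 - 39590/70 = -30784/28427 - 39590*1/70 = -30784/28427 - 3959/7 = -16108283/28427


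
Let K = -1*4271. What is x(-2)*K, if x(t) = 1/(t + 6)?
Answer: -4271/4 ≈ -1067.8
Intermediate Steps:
K = -4271
x(t) = 1/(6 + t)
x(-2)*K = -4271/(6 - 2) = -4271/4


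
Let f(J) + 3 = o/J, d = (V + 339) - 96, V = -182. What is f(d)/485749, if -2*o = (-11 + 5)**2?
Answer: -201/29630689 ≈ -6.7835e-6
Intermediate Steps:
o = -18 (o = -(-11 + 5)**2/2 = -1/2*(-6)**2 = -1/2*36 = -18)
d = 61 (d = (-182 + 339) - 96 = 157 - 96 = 61)
f(J) = -3 - 18/J
f(d)/485749 = (-3 - 18/61)/485749 = (-3 - 18*1/61)*(1/485749) = (-3 - 18/61)*(1/485749) = -201/61*1/485749 = -201/29630689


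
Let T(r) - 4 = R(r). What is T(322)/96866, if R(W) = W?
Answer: 163/48433 ≈ 0.0033655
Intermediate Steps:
T(r) = 4 + r
T(322)/96866 = (4 + 322)/96866 = 326*(1/96866) = 163/48433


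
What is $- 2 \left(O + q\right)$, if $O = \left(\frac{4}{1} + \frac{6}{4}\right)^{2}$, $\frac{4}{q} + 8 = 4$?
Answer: $- \frac{117}{2} \approx -58.5$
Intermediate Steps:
$q = -1$ ($q = \frac{4}{-8 + 4} = \frac{4}{-4} = 4 \left(- \frac{1}{4}\right) = -1$)
$O = \frac{121}{4}$ ($O = \left(4 \cdot 1 + 6 \cdot \frac{1}{4}\right)^{2} = \left(4 + \frac{3}{2}\right)^{2} = \left(\frac{11}{2}\right)^{2} = \frac{121}{4} \approx 30.25$)
$- 2 \left(O + q\right) = - 2 \left(\frac{121}{4} - 1\right) = \left(-2\right) \frac{117}{4} = - \frac{117}{2}$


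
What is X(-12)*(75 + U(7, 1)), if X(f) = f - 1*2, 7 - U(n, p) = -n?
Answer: -1246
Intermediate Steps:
U(n, p) = 7 + n (U(n, p) = 7 - (-1)*n = 7 + n)
X(f) = -2 + f (X(f) = f - 2 = -2 + f)
X(-12)*(75 + U(7, 1)) = (-2 - 12)*(75 + (7 + 7)) = -14*(75 + 14) = -14*89 = -1246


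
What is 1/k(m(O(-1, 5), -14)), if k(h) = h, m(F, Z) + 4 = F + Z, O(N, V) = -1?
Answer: -1/19 ≈ -0.052632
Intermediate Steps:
m(F, Z) = -4 + F + Z (m(F, Z) = -4 + (F + Z) = -4 + F + Z)
1/k(m(O(-1, 5), -14)) = 1/(-4 - 1 - 14) = 1/(-19) = -1/19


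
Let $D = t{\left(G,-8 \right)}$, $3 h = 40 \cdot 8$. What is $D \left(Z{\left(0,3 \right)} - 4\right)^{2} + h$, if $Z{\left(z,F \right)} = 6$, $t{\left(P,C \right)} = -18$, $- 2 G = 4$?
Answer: $\frac{104}{3} \approx 34.667$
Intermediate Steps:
$G = -2$ ($G = \left(- \frac{1}{2}\right) 4 = -2$)
$h = \frac{320}{3}$ ($h = \frac{40 \cdot 8}{3} = \frac{1}{3} \cdot 320 = \frac{320}{3} \approx 106.67$)
$D = -18$
$D \left(Z{\left(0,3 \right)} - 4\right)^{2} + h = - 18 \left(6 - 4\right)^{2} + \frac{320}{3} = - 18 \cdot 2^{2} + \frac{320}{3} = \left(-18\right) 4 + \frac{320}{3} = -72 + \frac{320}{3} = \frac{104}{3}$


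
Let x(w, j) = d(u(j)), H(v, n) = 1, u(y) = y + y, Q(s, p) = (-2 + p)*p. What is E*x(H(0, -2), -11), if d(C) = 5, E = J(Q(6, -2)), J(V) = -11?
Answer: -55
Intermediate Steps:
Q(s, p) = p*(-2 + p)
u(y) = 2*y
E = -11
x(w, j) = 5
E*x(H(0, -2), -11) = -11*5 = -55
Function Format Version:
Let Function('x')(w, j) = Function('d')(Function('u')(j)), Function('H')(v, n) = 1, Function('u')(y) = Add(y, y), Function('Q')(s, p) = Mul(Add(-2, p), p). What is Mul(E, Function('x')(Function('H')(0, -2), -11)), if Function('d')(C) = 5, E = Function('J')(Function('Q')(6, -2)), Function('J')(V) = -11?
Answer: -55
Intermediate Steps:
Function('Q')(s, p) = Mul(p, Add(-2, p))
Function('u')(y) = Mul(2, y)
E = -11
Function('x')(w, j) = 5
Mul(E, Function('x')(Function('H')(0, -2), -11)) = Mul(-11, 5) = -55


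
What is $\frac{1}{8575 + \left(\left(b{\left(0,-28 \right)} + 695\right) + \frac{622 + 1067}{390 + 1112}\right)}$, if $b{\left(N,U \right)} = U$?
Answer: $\frac{1502}{13883173} \approx 0.00010819$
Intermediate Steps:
$\frac{1}{8575 + \left(\left(b{\left(0,-28 \right)} + 695\right) + \frac{622 + 1067}{390 + 1112}\right)} = \frac{1}{8575 + \left(\left(-28 + 695\right) + \frac{622 + 1067}{390 + 1112}\right)} = \frac{1}{8575 + \left(667 + \frac{1689}{1502}\right)} = \frac{1}{8575 + \frac{1003523}{1502}} = \frac{1}{\frac{13883173}{1502}} = \frac{1502}{13883173}$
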